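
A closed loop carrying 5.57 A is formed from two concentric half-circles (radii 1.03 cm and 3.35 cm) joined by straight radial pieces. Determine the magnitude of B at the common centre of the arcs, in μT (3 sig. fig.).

The radial connectors point toward the centre, so dl × r̂ = 0 and they contribute nothing.
Each semicircle gives μ₀I/(4R): inner arc 1.70×10⁻⁴ T, outer arc 5.22×10⁻⁵ T.
The two arcs carry current in opposite angular senses, so their fields oppose: B = |1.70×10⁻⁴ − 5.22×10⁻⁵| = 1.18×10⁻⁴ T.

B ≈ 118 μT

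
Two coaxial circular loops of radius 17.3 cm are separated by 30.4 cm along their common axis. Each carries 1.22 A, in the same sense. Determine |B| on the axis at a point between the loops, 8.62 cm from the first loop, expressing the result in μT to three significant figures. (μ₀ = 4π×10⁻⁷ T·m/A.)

Each loop contributes B = μ₀IR²/[2(R²+z²)^(3/2)] on the axis, with z measured from that loop.
Loop 1 (z = 0.0862 m): B₁ = 3.18×10⁻⁶ T. Loop 2 (z = 0.2178 m): B₂ = 1.07×10⁻⁶ T.
The fields add: B = B₁ + B₂ = 4.24×10⁻⁶ T.

B ≈ 4.24 μT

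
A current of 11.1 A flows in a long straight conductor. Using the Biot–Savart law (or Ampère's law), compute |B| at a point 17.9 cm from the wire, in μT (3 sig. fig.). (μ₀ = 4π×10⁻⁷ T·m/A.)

For an infinitely long straight wire, B = μ₀I/(2πd).
B = (4π×10⁻⁷ × 11.1) / (2π × 0.179) = 1.24×10⁻⁵ T.

B ≈ 12.4 μT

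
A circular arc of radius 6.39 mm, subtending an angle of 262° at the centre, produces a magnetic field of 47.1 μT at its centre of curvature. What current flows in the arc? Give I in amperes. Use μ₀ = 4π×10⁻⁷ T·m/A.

For a circular arc, B = μ₀Iφ/(4πR) with φ in radians; here φ = 4.573 rad.
So I = 4πRB/(μ₀φ) = 4π × 0.00639 × 4.71×10⁻⁵ / (4π×10⁻⁷ × 4.573) = 0.658 A.

I ≈ 0.658 A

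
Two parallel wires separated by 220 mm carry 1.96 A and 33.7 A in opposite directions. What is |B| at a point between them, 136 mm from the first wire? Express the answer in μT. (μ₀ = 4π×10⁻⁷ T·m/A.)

B ≈ 83.1 μT

Each long wire gives B = μ₀I/(2πd). Distances are d₁ = 0.136 m and d₂ = 0.084 m.
B₁ = 2.88×10⁻⁶ T, B₂ = 8.02×10⁻⁵ T.
Between antiparallel currents both contributions point the same way, so they add. B = B₁ + B₂ = 2.88×10⁻⁶ + 8.02×10⁻⁵ = 8.31×10⁻⁵ T.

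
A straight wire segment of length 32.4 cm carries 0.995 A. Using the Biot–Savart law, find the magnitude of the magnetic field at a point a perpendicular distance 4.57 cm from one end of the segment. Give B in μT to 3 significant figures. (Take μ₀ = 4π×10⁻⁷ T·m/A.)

For a finite straight segment, B = (μ₀I/4πd)(sinθ₁ + sinθ₂), where θ₁, θ₂ are the angles from the perpendicular to each end.
The perpendicular foot is at one end, so the two end-offsets along the wire are 0 and L = 0.324 m.
sinθ₁ = 0/√(0²+0.0457²) = 0.0000; sinθ₂ = 0.324/√(0.324²+0.0457²) = 0.9902.
B = (4π×10⁻⁷ × 0.995) / (4π × 0.0457) × (0.0000 + 0.9902) = 2.16×10⁻⁶ T.

B ≈ 2.16 μT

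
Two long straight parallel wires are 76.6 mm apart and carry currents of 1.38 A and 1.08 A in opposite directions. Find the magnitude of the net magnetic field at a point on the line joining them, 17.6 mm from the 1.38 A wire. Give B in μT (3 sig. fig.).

B ≈ 19.3 μT

Each long wire gives B = μ₀I/(2πd). Distances are d₁ = 0.0176 m and d₂ = 0.059 m.
B₁ = 1.57×10⁻⁵ T, B₂ = 3.66×10⁻⁶ T.
Between antiparallel currents both contributions point the same way, so they add. B = B₁ + B₂ = 1.57×10⁻⁵ + 3.66×10⁻⁶ = 1.93×10⁻⁵ T.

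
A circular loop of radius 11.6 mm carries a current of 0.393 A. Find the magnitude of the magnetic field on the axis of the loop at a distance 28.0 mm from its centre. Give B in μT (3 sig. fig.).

On the axis of a circular loop, B = μ₀IR² / [2(R²+z²)^(3/2)].
R² + z² = (0.0116)² + (0.028)² = 0.0009186 m², and (R²+z²)^(3/2) = 2.78×10⁻⁵ m³.
B = (4π×10⁻⁷ × 0.393 × 0.0001346) / (2 × 2.78×10⁻⁵) = 1.19×10⁻⁶ T.

B ≈ 1.19 μT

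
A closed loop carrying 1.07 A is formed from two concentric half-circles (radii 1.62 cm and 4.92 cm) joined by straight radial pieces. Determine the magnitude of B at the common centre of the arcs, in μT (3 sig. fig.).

B ≈ 13.9 μT

The radial connectors point toward the centre, so dl × r̂ = 0 and they contribute nothing.
Each semicircle gives μ₀I/(4R): inner arc 2.08×10⁻⁵ T, outer arc 6.83×10⁻⁶ T.
The two arcs carry current in opposite angular senses, so their fields oppose: B = |2.08×10⁻⁵ − 6.83×10⁻⁶| = 1.39×10⁻⁵ T.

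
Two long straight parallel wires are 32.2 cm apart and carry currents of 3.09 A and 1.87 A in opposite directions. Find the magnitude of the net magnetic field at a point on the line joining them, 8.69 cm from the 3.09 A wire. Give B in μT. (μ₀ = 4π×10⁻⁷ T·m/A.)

Each long wire gives B = μ₀I/(2πd). Distances are d₁ = 0.0869 m and d₂ = 0.2351 m.
B₁ = 7.11×10⁻⁶ T, B₂ = 1.59×10⁻⁶ T.
Between antiparallel currents both contributions point the same way, so they add. B = B₁ + B₂ = 7.11×10⁻⁶ + 1.59×10⁻⁶ = 8.70×10⁻⁶ T.

B ≈ 8.70 μT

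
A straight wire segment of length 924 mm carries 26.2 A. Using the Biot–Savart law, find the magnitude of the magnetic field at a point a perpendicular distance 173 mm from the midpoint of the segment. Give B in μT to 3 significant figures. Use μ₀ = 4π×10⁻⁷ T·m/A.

B ≈ 28.4 μT

For a finite straight segment, B = (μ₀I/4πd)(sinθ₁ + sinθ₂), where θ₁, θ₂ are the angles from the perpendicular to each end.
The perpendicular from the point meets the wire at its midpoint, so each end is L/2 = 0.462 m away along the wire.
sinθ₁ = 0.462/√(0.462²+0.173²) = 0.9365; sinθ₂ = 0.462/√(0.462²+0.173²) = 0.9365.
B = (4π×10⁻⁷ × 26.2) / (4π × 0.173) × (0.9365 + 0.9365) = 2.84×10⁻⁵ T.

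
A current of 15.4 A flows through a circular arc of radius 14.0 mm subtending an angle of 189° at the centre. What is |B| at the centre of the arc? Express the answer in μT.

B ≈ 363 μT

The Biot–Savart field of a circular arc at its centre is B = μ₀Iφ/(4πR), with φ = 3.299 rad.
B = (4π×10⁻⁷ × 15.4 × 3.299) / (4π × 0.014) = 3.63×10⁻⁴ T.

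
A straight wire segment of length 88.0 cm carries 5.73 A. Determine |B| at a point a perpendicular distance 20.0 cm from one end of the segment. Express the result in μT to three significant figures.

For a finite straight segment, B = (μ₀I/4πd)(sinθ₁ + sinθ₂), where θ₁, θ₂ are the angles from the perpendicular to each end.
The perpendicular foot is at one end, so the two end-offsets along the wire are 0 and L = 0.88 m.
sinθ₁ = 0/√(0²+0.2²) = 0.0000; sinθ₂ = 0.88/√(0.88²+0.2²) = 0.9751.
B = (4π×10⁻⁷ × 5.73) / (4π × 0.2) × (0.0000 + 0.9751) = 2.79×10⁻⁶ T.

B ≈ 2.79 μT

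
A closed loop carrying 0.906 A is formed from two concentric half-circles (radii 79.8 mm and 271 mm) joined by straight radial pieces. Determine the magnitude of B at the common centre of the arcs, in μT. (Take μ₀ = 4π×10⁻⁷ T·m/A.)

B ≈ 2.52 μT

The radial connectors point toward the centre, so dl × r̂ = 0 and they contribute nothing.
Each semicircle gives μ₀I/(4R): inner arc 3.57×10⁻⁶ T, outer arc 1.05×10⁻⁶ T.
The two arcs carry current in opposite angular senses, so their fields oppose: B = |3.57×10⁻⁶ − 1.05×10⁻⁶| = 2.52×10⁻⁶ T.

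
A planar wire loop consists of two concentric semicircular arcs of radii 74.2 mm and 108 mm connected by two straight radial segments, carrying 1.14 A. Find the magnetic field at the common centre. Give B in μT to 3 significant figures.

The radial connectors point toward the centre, so dl × r̂ = 0 and they contribute nothing.
Each semicircle gives μ₀I/(4R): inner arc 4.83×10⁻⁶ T, outer arc 3.32×10⁻⁶ T.
The two arcs carry current in opposite angular senses, so their fields oppose: B = |4.83×10⁻⁶ − 3.32×10⁻⁶| = 1.51×10⁻⁶ T.

B ≈ 1.51 μT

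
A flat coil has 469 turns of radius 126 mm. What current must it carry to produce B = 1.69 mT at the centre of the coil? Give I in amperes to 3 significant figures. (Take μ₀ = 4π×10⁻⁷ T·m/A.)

For an N-turn coil, B = Nμ₀I/(2R) with R = 0.126 m, so I = 2RB/(Nμ₀) = 2 × 0.126 × 1.69×10⁻³ / (469 × 4π×10⁻⁷) = 0.723 A.

I ≈ 0.723 A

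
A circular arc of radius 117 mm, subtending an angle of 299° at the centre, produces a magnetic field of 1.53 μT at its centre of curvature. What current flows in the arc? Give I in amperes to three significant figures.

I ≈ 0.343 A

For a circular arc, B = μ₀Iφ/(4πR) with φ in radians; here φ = 5.219 rad.
So I = 4πRB/(μ₀φ) = 4π × 0.117 × 1.53×10⁻⁶ / (4π×10⁻⁷ × 5.219) = 0.343 A.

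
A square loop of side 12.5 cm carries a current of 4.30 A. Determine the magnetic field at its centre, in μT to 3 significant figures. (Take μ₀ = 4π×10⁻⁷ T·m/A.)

B ≈ 38.9 μT

Each side is a finite straight segment at perpendicular distance d = a/(2 tan(π/4)) = 0.0625 m from the centre, with end-angles ±π/4.
One side contributes B₁ = (μ₀I/4πd)·2 sin(π/4) = 9.73×10⁻⁶ T.
All 4 sides add in the same direction: B = 4 × 9.73×10⁻⁶ = 3.89×10⁻⁵ T.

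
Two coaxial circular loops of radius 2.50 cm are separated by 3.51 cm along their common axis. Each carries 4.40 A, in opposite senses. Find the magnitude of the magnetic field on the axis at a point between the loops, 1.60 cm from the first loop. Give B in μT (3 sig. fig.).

Each loop contributes B = μ₀IR²/[2(R²+z²)^(3/2)] on the axis, with z measured from that loop.
Loop 1 (z = 0.016 m): B₁ = 6.61×10⁻⁵ T. Loop 2 (z = 0.0191 m): B₂ = 5.55×10⁻⁵ T.
The fields oppose: B = |B₁ − B₂| = 1.06×10⁻⁵ T.

B ≈ 10.6 μT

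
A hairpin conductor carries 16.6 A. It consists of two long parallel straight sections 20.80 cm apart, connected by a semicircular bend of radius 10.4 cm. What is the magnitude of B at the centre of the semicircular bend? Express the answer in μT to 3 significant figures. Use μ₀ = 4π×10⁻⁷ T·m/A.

B ≈ 82.1 μT

The semicircular arc contributes B_arc = μ₀I·π/(4πR) = μ₀I/(4R) = 5.01×10⁻⁵ T.
Each semi-infinite lead is at perpendicular distance R = 0.104 m from the centre, with the perpendicular foot at its near end, so it contributes μ₀I/(4πR); both point the same way, together 3.19×10⁻⁵ T.
Arc and leads all point the same direction: B = 5.01×10⁻⁵ + 3.19×10⁻⁵ = 8.21×10⁻⁵ T.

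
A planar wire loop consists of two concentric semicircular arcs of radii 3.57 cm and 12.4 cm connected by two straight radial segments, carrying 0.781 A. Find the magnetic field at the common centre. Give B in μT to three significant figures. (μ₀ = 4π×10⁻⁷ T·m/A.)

The radial connectors point toward the centre, so dl × r̂ = 0 and they contribute nothing.
Each semicircle gives μ₀I/(4R): inner arc 6.87×10⁻⁶ T, outer arc 1.98×10⁻⁶ T.
The two arcs carry current in opposite angular senses, so their fields oppose: B = |6.87×10⁻⁶ − 1.98×10⁻⁶| = 4.89×10⁻⁶ T.

B ≈ 4.89 μT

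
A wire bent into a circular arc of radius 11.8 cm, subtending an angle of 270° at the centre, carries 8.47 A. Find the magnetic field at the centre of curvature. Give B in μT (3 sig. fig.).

The Biot–Savart field of a circular arc at its centre is B = μ₀Iφ/(4πR), with φ = 4.712 rad.
B = (4π×10⁻⁷ × 8.47 × 4.712) / (4π × 0.118) = 3.38×10⁻⁵ T.

B ≈ 33.8 μT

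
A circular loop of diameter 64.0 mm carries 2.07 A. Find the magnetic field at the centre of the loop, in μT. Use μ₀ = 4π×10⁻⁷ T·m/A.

At the centre of a circular loop the Biot–Savart law gives B = μ₀I/(2R) (so R = 0.032 m).
B = (4π×10⁻⁷ × 2.07) / (2 × 0.032) = 4.06×10⁻⁵ T.

B ≈ 40.6 μT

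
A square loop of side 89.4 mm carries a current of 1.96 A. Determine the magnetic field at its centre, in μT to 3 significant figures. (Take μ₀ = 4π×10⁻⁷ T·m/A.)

Each side is a finite straight segment at perpendicular distance d = a/(2 tan(π/4)) = 0.0447 m from the centre, with end-angles ±π/4.
One side contributes B₁ = (μ₀I/4πd)·2 sin(π/4) = 6.20×10⁻⁶ T.
All 4 sides add in the same direction: B = 4 × 6.20×10⁻⁶ = 2.48×10⁻⁵ T.

B ≈ 24.8 μT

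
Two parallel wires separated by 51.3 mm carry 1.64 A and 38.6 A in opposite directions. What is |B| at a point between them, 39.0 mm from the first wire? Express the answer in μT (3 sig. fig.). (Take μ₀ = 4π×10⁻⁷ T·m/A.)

B ≈ 636 μT

Each long wire gives B = μ₀I/(2πd). Distances are d₁ = 0.039 m and d₂ = 0.0123 m.
B₁ = 8.41×10⁻⁶ T, B₂ = 6.28×10⁻⁴ T.
Between antiparallel currents both contributions point the same way, so they add. B = B₁ + B₂ = 8.41×10⁻⁶ + 6.28×10⁻⁴ = 6.36×10⁻⁴ T.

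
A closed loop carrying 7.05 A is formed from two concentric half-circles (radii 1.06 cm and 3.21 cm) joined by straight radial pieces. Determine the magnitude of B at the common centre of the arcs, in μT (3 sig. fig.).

B ≈ 140 μT

The radial connectors point toward the centre, so dl × r̂ = 0 and they contribute nothing.
Each semicircle gives μ₀I/(4R): inner arc 2.09×10⁻⁴ T, outer arc 6.90×10⁻⁵ T.
The two arcs carry current in opposite angular senses, so their fields oppose: B = |2.09×10⁻⁴ − 6.90×10⁻⁵| = 1.40×10⁻⁴ T.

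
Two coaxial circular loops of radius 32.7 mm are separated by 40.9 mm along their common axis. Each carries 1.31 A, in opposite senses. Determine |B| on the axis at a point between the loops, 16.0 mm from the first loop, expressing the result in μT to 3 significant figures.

Each loop contributes B = μ₀IR²/[2(R²+z²)^(3/2)] on the axis, with z measured from that loop.
Loop 1 (z = 0.016 m): B₁ = 1.82×10⁻⁵ T. Loop 2 (z = 0.0249 m): B₂ = 1.27×10⁻⁵ T.
The fields oppose: B = |B₁ − B₂| = 5.57×10⁻⁶ T.

B ≈ 5.57 μT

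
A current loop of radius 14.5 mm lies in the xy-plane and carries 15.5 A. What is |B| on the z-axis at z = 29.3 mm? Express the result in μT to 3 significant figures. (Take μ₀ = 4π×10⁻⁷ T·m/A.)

On the axis of a circular loop, B = μ₀IR² / [2(R²+z²)^(3/2)].
R² + z² = (0.0145)² + (0.0293)² = 0.001069 m², and (R²+z²)^(3/2) = 3.49×10⁻⁵ m³.
B = (4π×10⁻⁷ × 15.5 × 0.0002103) / (2 × 3.49×10⁻⁵) = 5.86×10⁻⁵ T.

B ≈ 58.6 μT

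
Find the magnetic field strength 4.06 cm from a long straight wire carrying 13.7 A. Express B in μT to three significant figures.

B ≈ 67.5 μT

For an infinitely long straight wire, B = μ₀I/(2πd).
B = (4π×10⁻⁷ × 13.7) / (2π × 0.0406) = 6.75×10⁻⁵ T.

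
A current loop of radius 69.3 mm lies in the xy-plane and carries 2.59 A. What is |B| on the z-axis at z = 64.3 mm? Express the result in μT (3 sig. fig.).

B ≈ 9.25 μT

On the axis of a circular loop, B = μ₀IR² / [2(R²+z²)^(3/2)].
R² + z² = (0.0693)² + (0.0643)² = 0.008937 m², and (R²+z²)^(3/2) = 8.45×10⁻⁴ m³.
B = (4π×10⁻⁷ × 2.59 × 0.004802) / (2 × 8.45×10⁻⁴) = 9.25×10⁻⁶ T.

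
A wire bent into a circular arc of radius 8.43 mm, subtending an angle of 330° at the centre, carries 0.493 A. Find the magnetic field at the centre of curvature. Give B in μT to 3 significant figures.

B ≈ 33.7 μT

The Biot–Savart field of a circular arc at its centre is B = μ₀Iφ/(4πR), with φ = 5.76 rad.
B = (4π×10⁻⁷ × 0.493 × 5.76) / (4π × 0.00843) = 3.37×10⁻⁵ T.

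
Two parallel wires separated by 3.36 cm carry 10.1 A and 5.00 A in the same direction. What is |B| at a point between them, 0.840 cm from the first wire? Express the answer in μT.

Each long wire gives B = μ₀I/(2πd). Distances are d₁ = 0.0084 m and d₂ = 0.0252 m.
B₁ = 2.40×10⁻⁴ T, B₂ = 3.97×10⁻⁵ T.
Between parallel currents the two contributions point in opposite directions, so they subtract. B = |B₁ − B₂| = |2.40×10⁻⁴ − 3.97×10⁻⁵| = 2.01×10⁻⁴ T.

B ≈ 201 μT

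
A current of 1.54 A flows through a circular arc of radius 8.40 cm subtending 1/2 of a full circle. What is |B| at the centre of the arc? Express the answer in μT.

B ≈ 5.76 μT

The Biot–Savart field of a circular arc at its centre is B = μ₀Iφ/(4πR), with φ = 3.142 rad.
B = (4π×10⁻⁷ × 1.54 × 3.142) / (4π × 0.084) = 5.76×10⁻⁶ T.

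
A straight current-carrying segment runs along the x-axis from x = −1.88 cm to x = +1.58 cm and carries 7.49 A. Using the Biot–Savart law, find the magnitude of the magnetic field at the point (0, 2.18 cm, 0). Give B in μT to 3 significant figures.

B ≈ 42.6 μT

For a finite straight segment, B = (μ₀I/4πd)(sinθ₁ + sinθ₂), where θ₁, θ₂ are the angles from the perpendicular to each end.
The perpendicular distance is d = 0.0218 m; the end-offsets along the wire are a = 0.0188 m and b = 0.0158 m.
sinθ₁ = 0.0188/√(0.0188²+0.0218²) = 0.6531; sinθ₂ = 0.0158/√(0.0158²+0.0218²) = 0.5868.
B = (4π×10⁻⁷ × 7.49) / (4π × 0.0218) × (0.6531 + 0.5868) = 4.26×10⁻⁵ T.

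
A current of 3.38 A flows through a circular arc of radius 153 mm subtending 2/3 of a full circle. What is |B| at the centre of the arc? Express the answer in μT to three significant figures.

The Biot–Savart field of a circular arc at its centre is B = μ₀Iφ/(4πR), with φ = 4.189 rad.
B = (4π×10⁻⁷ × 3.38 × 4.189) / (4π × 0.153) = 9.25×10⁻⁶ T.

B ≈ 9.25 μT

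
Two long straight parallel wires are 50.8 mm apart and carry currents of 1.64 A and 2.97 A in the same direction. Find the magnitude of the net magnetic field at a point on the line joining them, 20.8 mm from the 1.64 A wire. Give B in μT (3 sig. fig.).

B ≈ 4.03 μT

Each long wire gives B = μ₀I/(2πd). Distances are d₁ = 0.0208 m and d₂ = 0.03 m.
B₁ = 1.58×10⁻⁵ T, B₂ = 1.98×10⁻⁵ T.
Between parallel currents the two contributions point in opposite directions, so they subtract. B = |B₁ − B₂| = |1.58×10⁻⁵ − 1.98×10⁻⁵| = 4.03×10⁻⁶ T.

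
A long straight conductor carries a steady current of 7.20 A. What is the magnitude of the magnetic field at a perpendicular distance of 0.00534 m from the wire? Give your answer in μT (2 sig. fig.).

B ≈ 270 μT

For an infinitely long straight wire, B = μ₀I/(2πd).
B = (4π×10⁻⁷ × 7.20) / (2π × 0.00534) = 2.70×10⁻⁴ T.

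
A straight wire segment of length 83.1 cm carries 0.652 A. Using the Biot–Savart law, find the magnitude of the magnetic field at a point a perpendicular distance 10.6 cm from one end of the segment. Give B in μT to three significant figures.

B ≈ 0.610 μT

For a finite straight segment, B = (μ₀I/4πd)(sinθ₁ + sinθ₂), where θ₁, θ₂ are the angles from the perpendicular to each end.
The perpendicular foot is at one end, so the two end-offsets along the wire are 0 and L = 0.831 m.
sinθ₁ = 0/√(0²+0.106²) = 0.0000; sinθ₂ = 0.831/√(0.831²+0.106²) = 0.9920.
B = (4π×10⁻⁷ × 0.652) / (4π × 0.106) × (0.0000 + 0.9920) = 6.10×10⁻⁷ T.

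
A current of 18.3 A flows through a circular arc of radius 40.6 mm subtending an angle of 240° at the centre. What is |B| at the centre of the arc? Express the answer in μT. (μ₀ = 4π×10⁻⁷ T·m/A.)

B ≈ 189 μT

The Biot–Savart field of a circular arc at its centre is B = μ₀Iφ/(4πR), with φ = 4.189 rad.
B = (4π×10⁻⁷ × 18.3 × 4.189) / (4π × 0.0406) = 1.89×10⁻⁴ T.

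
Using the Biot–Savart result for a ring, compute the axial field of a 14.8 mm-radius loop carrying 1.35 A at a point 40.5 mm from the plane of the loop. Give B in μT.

B ≈ 2.32 μT

On the axis of a circular loop, B = μ₀IR² / [2(R²+z²)^(3/2)].
R² + z² = (0.0148)² + (0.0405)² = 0.001859 m², and (R²+z²)^(3/2) = 8.02×10⁻⁵ m³.
B = (4π×10⁻⁷ × 1.35 × 0.000219) / (2 × 8.02×10⁻⁵) = 2.32×10⁻⁶ T.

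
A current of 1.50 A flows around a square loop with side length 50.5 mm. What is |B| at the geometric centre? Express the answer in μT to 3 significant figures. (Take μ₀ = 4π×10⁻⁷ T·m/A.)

B ≈ 33.6 μT

Each side is a finite straight segment at perpendicular distance d = a/(2 tan(π/4)) = 0.02525 m from the centre, with end-angles ±π/4.
One side contributes B₁ = (μ₀I/4πd)·2 sin(π/4) = 8.40×10⁻⁶ T.
All 4 sides add in the same direction: B = 4 × 8.40×10⁻⁶ = 3.36×10⁻⁵ T.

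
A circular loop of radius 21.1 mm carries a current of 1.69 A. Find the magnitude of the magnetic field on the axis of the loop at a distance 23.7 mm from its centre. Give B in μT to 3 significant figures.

On the axis of a circular loop, B = μ₀IR² / [2(R²+z²)^(3/2)].
R² + z² = (0.0211)² + (0.0237)² = 0.001007 m², and (R²+z²)^(3/2) = 3.20×10⁻⁵ m³.
B = (4π×10⁻⁷ × 1.69 × 0.0004452) / (2 × 3.20×10⁻⁵) = 1.48×10⁻⁵ T.

B ≈ 14.8 μT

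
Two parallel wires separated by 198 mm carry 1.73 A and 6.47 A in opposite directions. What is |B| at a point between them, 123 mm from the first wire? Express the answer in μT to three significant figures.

B ≈ 20.1 μT

Each long wire gives B = μ₀I/(2πd). Distances are d₁ = 0.123 m and d₂ = 0.075 m.
B₁ = 2.81×10⁻⁶ T, B₂ = 1.73×10⁻⁵ T.
Between antiparallel currents both contributions point the same way, so they add. B = B₁ + B₂ = 2.81×10⁻⁶ + 1.73×10⁻⁵ = 2.01×10⁻⁵ T.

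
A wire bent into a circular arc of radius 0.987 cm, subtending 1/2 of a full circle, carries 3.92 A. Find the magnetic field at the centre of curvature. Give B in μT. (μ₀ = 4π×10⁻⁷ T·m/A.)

The Biot–Savart field of a circular arc at its centre is B = μ₀Iφ/(4πR), with φ = 3.142 rad.
B = (4π×10⁻⁷ × 3.92 × 3.142) / (4π × 0.00987) = 1.25×10⁻⁴ T.

B ≈ 125 μT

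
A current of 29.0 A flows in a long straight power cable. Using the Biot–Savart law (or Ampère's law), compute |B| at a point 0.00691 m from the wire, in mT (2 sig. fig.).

B ≈ 0.84 mT

For an infinitely long straight wire, B = μ₀I/(2πd).
B = (4π×10⁻⁷ × 29.0) / (2π × 0.00691) = 8.39×10⁻⁴ T.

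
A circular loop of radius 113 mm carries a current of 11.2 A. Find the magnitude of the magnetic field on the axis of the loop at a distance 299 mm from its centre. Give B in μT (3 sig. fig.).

B ≈ 2.75 μT

On the axis of a circular loop, B = μ₀IR² / [2(R²+z²)^(3/2)].
R² + z² = (0.113)² + (0.299)² = 0.1022 m², and (R²+z²)^(3/2) = 3.27×10⁻² m³.
B = (4π×10⁻⁷ × 11.2 × 0.01277) / (2 × 3.27×10⁻²) = 2.75×10⁻⁶ T.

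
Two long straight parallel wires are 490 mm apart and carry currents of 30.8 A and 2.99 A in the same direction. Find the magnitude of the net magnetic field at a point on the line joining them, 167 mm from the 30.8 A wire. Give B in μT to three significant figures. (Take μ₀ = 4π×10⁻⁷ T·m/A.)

Each long wire gives B = μ₀I/(2πd). Distances are d₁ = 0.167 m and d₂ = 0.323 m.
B₁ = 3.69×10⁻⁵ T, B₂ = 1.85×10⁻⁶ T.
Between parallel currents the two contributions point in opposite directions, so they subtract. B = |B₁ − B₂| = |3.69×10⁻⁵ − 1.85×10⁻⁶| = 3.50×10⁻⁵ T.

B ≈ 35.0 μT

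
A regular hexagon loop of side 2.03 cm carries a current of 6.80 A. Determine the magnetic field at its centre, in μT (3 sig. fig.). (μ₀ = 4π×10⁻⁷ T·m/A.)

B ≈ 232 μT

Each side is a finite straight segment at perpendicular distance d = a/(2 tan(π/6)) = 0.01758 m from the centre, with end-angles ±π/6.
One side contributes B₁ = (μ₀I/4πd)·2 sin(π/6) = 3.87×10⁻⁵ T.
All 6 sides add in the same direction: B = 6 × 3.87×10⁻⁵ = 2.32×10⁻⁴ T.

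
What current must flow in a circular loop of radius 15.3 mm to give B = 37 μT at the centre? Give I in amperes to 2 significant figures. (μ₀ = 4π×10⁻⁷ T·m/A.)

At the centre of a circular loop B = μ₀I/(2R), so I = 2RB/μ₀.
With R = 0.0153 m, I = 2 × 0.0153 × 3.70×10⁻⁵ / (4π×10⁻⁷) = 0.901 A.

I ≈ 0.90 A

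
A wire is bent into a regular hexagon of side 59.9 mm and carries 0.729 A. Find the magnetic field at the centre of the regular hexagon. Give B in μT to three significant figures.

Each side is a finite straight segment at perpendicular distance d = a/(2 tan(π/6)) = 0.05187 m from the centre, with end-angles ±π/6.
One side contributes B₁ = (μ₀I/4πd)·2 sin(π/6) = 1.41×10⁻⁶ T.
All 6 sides add in the same direction: B = 6 × 1.41×10⁻⁶ = 8.43×10⁻⁶ T.

B ≈ 8.43 μT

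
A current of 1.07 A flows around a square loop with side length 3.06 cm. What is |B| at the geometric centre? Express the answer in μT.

Each side is a finite straight segment at perpendicular distance d = a/(2 tan(π/4)) = 0.0153 m from the centre, with end-angles ±π/4.
One side contributes B₁ = (μ₀I/4πd)·2 sin(π/4) = 9.89×10⁻⁶ T.
All 4 sides add in the same direction: B = 4 × 9.89×10⁻⁶ = 3.96×10⁻⁵ T.

B ≈ 39.6 μT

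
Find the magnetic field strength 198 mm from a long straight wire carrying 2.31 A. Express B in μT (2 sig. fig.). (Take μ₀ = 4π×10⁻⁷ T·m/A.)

B ≈ 2.3 μT

For an infinitely long straight wire, B = μ₀I/(2πd).
B = (4π×10⁻⁷ × 2.31) / (2π × 0.198) = 2.33×10⁻⁶ T.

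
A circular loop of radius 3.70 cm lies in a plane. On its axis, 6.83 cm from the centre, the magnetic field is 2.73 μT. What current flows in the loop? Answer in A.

I ≈ 1.49 A

On the axis of a loop, B = μ₀IR²/[2(R²+z²)^(3/2)], so I = 2B(R²+z²)^(3/2)/(μ₀R²).
R² + z² = 0.001369 + 0.004665 = 0.006034 m²; raised to 3/2 gives 4.69×10⁻⁴ m³.
I = 2 × 2.73×10⁻⁶ × 4.69×10⁻⁴ / (1.26×10⁻⁶ × 0.001369) = 1.49 A.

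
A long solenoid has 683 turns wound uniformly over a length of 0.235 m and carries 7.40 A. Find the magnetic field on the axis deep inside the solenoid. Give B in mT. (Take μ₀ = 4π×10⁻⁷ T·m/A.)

Inside a long solenoid, B = μ₀nI with n = 2906 turns/m.
B = 4π×10⁻⁷ × 2906 × 7.40 = 2.70×10⁻² T.

B ≈ 27.0 mT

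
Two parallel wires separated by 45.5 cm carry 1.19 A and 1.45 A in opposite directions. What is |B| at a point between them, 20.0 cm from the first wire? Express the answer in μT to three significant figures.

B ≈ 2.33 μT

Each long wire gives B = μ₀I/(2πd). Distances are d₁ = 0.2 m and d₂ = 0.255 m.
B₁ = 1.19×10⁻⁶ T, B₂ = 1.14×10⁻⁶ T.
Between antiparallel currents both contributions point the same way, so they add. B = B₁ + B₂ = 1.19×10⁻⁶ + 1.14×10⁻⁶ = 2.33×10⁻⁶ T.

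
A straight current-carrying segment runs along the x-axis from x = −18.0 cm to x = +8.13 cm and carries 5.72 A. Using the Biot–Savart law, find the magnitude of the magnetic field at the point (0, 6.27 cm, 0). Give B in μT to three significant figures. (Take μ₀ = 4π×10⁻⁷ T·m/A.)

B ≈ 15.8 μT

For a finite straight segment, B = (μ₀I/4πd)(sinθ₁ + sinθ₂), where θ₁, θ₂ are the angles from the perpendicular to each end.
The perpendicular distance is d = 0.0627 m; the end-offsets along the wire are a = 0.18 m and b = 0.0813 m.
sinθ₁ = 0.18/√(0.18²+0.0627²) = 0.9443; sinθ₂ = 0.0813/√(0.0813²+0.0627²) = 0.7919.
B = (4π×10⁻⁷ × 5.72) / (4π × 0.0627) × (0.9443 + 0.7919) = 1.58×10⁻⁵ T.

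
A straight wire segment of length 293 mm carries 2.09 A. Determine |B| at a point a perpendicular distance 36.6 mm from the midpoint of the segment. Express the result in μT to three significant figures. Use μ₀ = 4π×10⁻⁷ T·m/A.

For a finite straight segment, B = (μ₀I/4πd)(sinθ₁ + sinθ₂), where θ₁, θ₂ are the angles from the perpendicular to each end.
The perpendicular from the point meets the wire at its midpoint, so each end is L/2 = 0.1465 m away along the wire.
sinθ₁ = 0.1465/√(0.1465²+0.0366²) = 0.9702; sinθ₂ = 0.1465/√(0.1465²+0.0366²) = 0.9702.
B = (4π×10⁻⁷ × 2.09) / (4π × 0.0366) × (0.9702 + 0.9702) = 1.11×10⁻⁵ T.

B ≈ 11.1 μT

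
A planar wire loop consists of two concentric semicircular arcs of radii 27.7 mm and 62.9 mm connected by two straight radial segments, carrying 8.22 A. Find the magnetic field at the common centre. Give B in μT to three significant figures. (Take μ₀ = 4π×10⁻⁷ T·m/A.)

B ≈ 52.2 μT

The radial connectors point toward the centre, so dl × r̂ = 0 and they contribute nothing.
Each semicircle gives μ₀I/(4R): inner arc 9.32×10⁻⁵ T, outer arc 4.11×10⁻⁵ T.
The two arcs carry current in opposite angular senses, so their fields oppose: B = |9.32×10⁻⁵ − 4.11×10⁻⁵| = 5.22×10⁻⁵ T.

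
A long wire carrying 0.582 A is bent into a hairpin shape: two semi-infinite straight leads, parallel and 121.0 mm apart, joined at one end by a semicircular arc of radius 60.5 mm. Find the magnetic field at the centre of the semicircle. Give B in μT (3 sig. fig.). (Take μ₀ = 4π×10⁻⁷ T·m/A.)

B ≈ 4.95 μT

The semicircular arc contributes B_arc = μ₀I·π/(4πR) = μ₀I/(4R) = 3.02×10⁻⁶ T.
Each semi-infinite lead is at perpendicular distance R = 0.0605 m from the centre, with the perpendicular foot at its near end, so it contributes μ₀I/(4πR); both point the same way, together 1.92×10⁻⁶ T.
Arc and leads all point the same direction: B = 3.02×10⁻⁶ + 1.92×10⁻⁶ = 4.95×10⁻⁶ T.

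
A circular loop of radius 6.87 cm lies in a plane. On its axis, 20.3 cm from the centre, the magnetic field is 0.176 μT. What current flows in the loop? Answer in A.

I ≈ 0.584 A

On the axis of a loop, B = μ₀IR²/[2(R²+z²)^(3/2)], so I = 2B(R²+z²)^(3/2)/(μ₀R²).
R² + z² = 0.00472 + 0.04121 = 0.04593 m²; raised to 3/2 gives 9.84×10⁻³ m³.
I = 2 × 1.76×10⁻⁷ × 9.84×10⁻³ / (1.26×10⁻⁶ × 0.00472) = 0.584 A.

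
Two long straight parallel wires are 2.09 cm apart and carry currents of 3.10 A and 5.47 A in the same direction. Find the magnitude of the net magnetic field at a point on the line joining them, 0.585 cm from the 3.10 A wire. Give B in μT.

Each long wire gives B = μ₀I/(2πd). Distances are d₁ = 0.00585 m and d₂ = 0.01505 m.
B₁ = 1.06×10⁻⁴ T, B₂ = 7.27×10⁻⁵ T.
Between parallel currents the two contributions point in opposite directions, so they subtract. B = |B₁ − B₂| = |1.06×10⁻⁴ − 7.27×10⁻⁵| = 3.33×10⁻⁵ T.

B ≈ 33.3 μT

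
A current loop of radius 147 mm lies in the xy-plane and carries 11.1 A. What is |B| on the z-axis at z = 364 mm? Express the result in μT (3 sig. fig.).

B ≈ 2.49 μT

On the axis of a circular loop, B = μ₀IR² / [2(R²+z²)^(3/2)].
R² + z² = (0.147)² + (0.364)² = 0.1541 m², and (R²+z²)^(3/2) = 6.05×10⁻² m³.
B = (4π×10⁻⁷ × 11.1 × 0.02161) / (2 × 6.05×10⁻²) = 2.49×10⁻⁶ T.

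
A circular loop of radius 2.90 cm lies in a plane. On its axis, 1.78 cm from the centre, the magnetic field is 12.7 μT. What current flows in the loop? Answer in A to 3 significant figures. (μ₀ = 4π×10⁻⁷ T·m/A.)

On the axis of a loop, B = μ₀IR²/[2(R²+z²)^(3/2)], so I = 2B(R²+z²)^(3/2)/(μ₀R²).
R² + z² = 0.000841 + 0.0003168 = 0.001158 m²; raised to 3/2 gives 3.94×10⁻⁵ m³.
I = 2 × 1.27×10⁻⁵ × 3.94×10⁻⁵ / (1.26×10⁻⁶ × 0.000841) = 0.947 A.

I ≈ 0.947 A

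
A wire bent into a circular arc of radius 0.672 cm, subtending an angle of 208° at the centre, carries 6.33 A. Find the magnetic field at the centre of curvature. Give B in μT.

B ≈ 342 μT

The Biot–Savart field of a circular arc at its centre is B = μ₀Iφ/(4πR), with φ = 3.63 rad.
B = (4π×10⁻⁷ × 6.33 × 3.63) / (4π × 0.00672) = 3.42×10⁻⁴ T.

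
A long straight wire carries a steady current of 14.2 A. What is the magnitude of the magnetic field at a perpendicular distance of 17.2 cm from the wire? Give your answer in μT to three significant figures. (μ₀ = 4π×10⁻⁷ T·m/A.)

For an infinitely long straight wire, B = μ₀I/(2πd).
B = (4π×10⁻⁷ × 14.2) / (2π × 0.172) = 1.65×10⁻⁵ T.

B ≈ 16.5 μT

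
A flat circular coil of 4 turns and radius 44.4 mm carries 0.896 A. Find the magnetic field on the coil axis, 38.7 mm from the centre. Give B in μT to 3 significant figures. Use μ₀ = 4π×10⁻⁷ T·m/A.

B ≈ 21.7 μT

For an N-turn flat coil, B = Nμ₀IR²/[2(R²+z²)^(3/2)] with R = 0.0444 m, z = 0.0387 m.
B = 4 × 5.43×10⁻⁶ T = 2.17×10⁻⁵ T.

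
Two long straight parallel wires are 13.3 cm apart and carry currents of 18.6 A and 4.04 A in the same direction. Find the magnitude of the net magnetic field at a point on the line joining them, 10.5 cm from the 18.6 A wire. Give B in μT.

B ≈ 6.57 μT

Each long wire gives B = μ₀I/(2πd). Distances are d₁ = 0.105 m and d₂ = 0.028 m.
B₁ = 3.54×10⁻⁵ T, B₂ = 2.89×10⁻⁵ T.
Between parallel currents the two contributions point in opposite directions, so they subtract. B = |B₁ − B₂| = |3.54×10⁻⁵ − 2.89×10⁻⁵| = 6.57×10⁻⁶ T.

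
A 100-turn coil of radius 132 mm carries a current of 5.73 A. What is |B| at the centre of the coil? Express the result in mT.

B ≈ 2.73 mT

For an N-turn flat coil, B = Nμ₀I/(2R) with R = 0.132 m.
B = 100 × 2.73×10⁻⁵ T = 2.73×10⁻³ T.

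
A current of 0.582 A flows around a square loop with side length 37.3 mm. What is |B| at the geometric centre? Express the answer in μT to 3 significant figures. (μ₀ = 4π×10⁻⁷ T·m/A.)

Each side is a finite straight segment at perpendicular distance d = a/(2 tan(π/4)) = 0.01865 m from the centre, with end-angles ±π/4.
One side contributes B₁ = (μ₀I/4πd)·2 sin(π/4) = 4.41×10⁻⁶ T.
All 4 sides add in the same direction: B = 4 × 4.41×10⁻⁶ = 1.77×10⁻⁵ T.

B ≈ 17.7 μT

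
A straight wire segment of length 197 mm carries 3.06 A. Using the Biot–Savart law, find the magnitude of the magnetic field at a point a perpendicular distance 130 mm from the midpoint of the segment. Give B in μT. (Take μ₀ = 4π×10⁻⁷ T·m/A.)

For a finite straight segment, B = (μ₀I/4πd)(sinθ₁ + sinθ₂), where θ₁, θ₂ are the angles from the perpendicular to each end.
The perpendicular from the point meets the wire at its midpoint, so each end is L/2 = 0.0985 m away along the wire.
sinθ₁ = 0.0985/√(0.0985²+0.13²) = 0.6039; sinθ₂ = 0.0985/√(0.0985²+0.13²) = 0.6039.
B = (4π×10⁻⁷ × 3.06) / (4π × 0.13) × (0.6039 + 0.6039) = 2.84×10⁻⁶ T.

B ≈ 2.84 μT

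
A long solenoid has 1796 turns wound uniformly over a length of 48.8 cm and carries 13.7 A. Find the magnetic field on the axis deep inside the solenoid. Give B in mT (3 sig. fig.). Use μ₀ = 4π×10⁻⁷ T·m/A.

Inside a long solenoid, B = μ₀nI with n = 3680 turns/m.
B = 4π×10⁻⁷ × 3680 × 13.7 = 6.34×10⁻² T.

B ≈ 63.4 mT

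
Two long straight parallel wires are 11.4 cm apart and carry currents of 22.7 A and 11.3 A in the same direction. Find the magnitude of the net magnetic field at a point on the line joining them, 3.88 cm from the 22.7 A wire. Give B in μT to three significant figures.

B ≈ 87.0 μT

Each long wire gives B = μ₀I/(2πd). Distances are d₁ = 0.0388 m and d₂ = 0.0752 m.
B₁ = 1.17×10⁻⁴ T, B₂ = 3.01×10⁻⁵ T.
Between parallel currents the two contributions point in opposite directions, so they subtract. B = |B₁ − B₂| = |1.17×10⁻⁴ − 3.01×10⁻⁵| = 8.70×10⁻⁵ T.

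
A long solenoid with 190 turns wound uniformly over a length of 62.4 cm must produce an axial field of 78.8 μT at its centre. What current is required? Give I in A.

Inside a long solenoid B = μ₀nI with n = 304.5 m⁻¹, so I = B/(μ₀n).
I = 7.88×10⁻⁵ / (4π×10⁻⁷ × 304.5) = 0.206 A.

I ≈ 0.206 A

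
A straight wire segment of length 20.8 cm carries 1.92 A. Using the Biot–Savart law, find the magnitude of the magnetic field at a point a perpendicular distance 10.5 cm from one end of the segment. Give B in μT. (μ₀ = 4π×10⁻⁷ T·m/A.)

B ≈ 1.63 μT

For a finite straight segment, B = (μ₀I/4πd)(sinθ₁ + sinθ₂), where θ₁, θ₂ are the angles from the perpendicular to each end.
The perpendicular foot is at one end, so the two end-offsets along the wire are 0 and L = 0.208 m.
sinθ₁ = 0/√(0²+0.105²) = 0.0000; sinθ₂ = 0.208/√(0.208²+0.105²) = 0.8927.
B = (4π×10⁻⁷ × 1.92) / (4π × 0.105) × (0.0000 + 0.8927) = 1.63×10⁻⁶ T.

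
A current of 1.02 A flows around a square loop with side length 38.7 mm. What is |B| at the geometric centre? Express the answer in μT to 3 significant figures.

Each side is a finite straight segment at perpendicular distance d = a/(2 tan(π/4)) = 0.01935 m from the centre, with end-angles ±π/4.
One side contributes B₁ = (μ₀I/4πd)·2 sin(π/4) = 7.45×10⁻⁶ T.
All 4 sides add in the same direction: B = 4 × 7.45×10⁻⁶ = 2.98×10⁻⁵ T.

B ≈ 29.8 μT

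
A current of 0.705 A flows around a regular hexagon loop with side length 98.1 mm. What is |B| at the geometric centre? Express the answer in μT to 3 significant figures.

Each side is a finite straight segment at perpendicular distance d = a/(2 tan(π/6)) = 0.08496 m from the centre, with end-angles ±π/6.
One side contributes B₁ = (μ₀I/4πd)·2 sin(π/6) = 8.30×10⁻⁷ T.
All 6 sides add in the same direction: B = 6 × 8.30×10⁻⁷ = 4.98×10⁻⁶ T.

B ≈ 4.98 μT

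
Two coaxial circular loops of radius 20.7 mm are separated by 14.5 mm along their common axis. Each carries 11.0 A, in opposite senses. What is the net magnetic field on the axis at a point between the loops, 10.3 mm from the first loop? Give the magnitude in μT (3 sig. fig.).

Each loop contributes B = μ₀IR²/[2(R²+z²)^(3/2)] on the axis, with z measured from that loop.
Loop 1 (z = 0.0103 m): B₁ = 2.40×10⁻⁴ T. Loop 2 (z = 0.0042 m): B₂ = 3.14×10⁻⁴ T.
The fields oppose: B = |B₁ − B₂| = 7.47×10⁻⁵ T.

B ≈ 74.7 μT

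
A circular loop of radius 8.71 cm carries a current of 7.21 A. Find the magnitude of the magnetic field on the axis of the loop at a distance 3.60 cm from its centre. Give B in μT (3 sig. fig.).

On the axis of a circular loop, B = μ₀IR² / [2(R²+z²)^(3/2)].
R² + z² = (0.0871)² + (0.036)² = 0.008882 m², and (R²+z²)^(3/2) = 8.37×10⁻⁴ m³.
B = (4π×10⁻⁷ × 7.21 × 0.007586) / (2 × 8.37×10⁻⁴) = 4.11×10⁻⁵ T.

B ≈ 41.1 μT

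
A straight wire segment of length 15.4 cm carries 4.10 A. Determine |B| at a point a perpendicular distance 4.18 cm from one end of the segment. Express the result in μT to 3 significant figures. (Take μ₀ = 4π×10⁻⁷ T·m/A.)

B ≈ 9.47 μT

For a finite straight segment, B = (μ₀I/4πd)(sinθ₁ + sinθ₂), where θ₁, θ₂ are the angles from the perpendicular to each end.
The perpendicular foot is at one end, so the two end-offsets along the wire are 0 and L = 0.154 m.
sinθ₁ = 0/√(0²+0.0418²) = 0.0000; sinθ₂ = 0.154/√(0.154²+0.0418²) = 0.9651.
B = (4π×10⁻⁷ × 4.10) / (4π × 0.0418) × (0.0000 + 0.9651) = 9.47×10⁻⁶ T.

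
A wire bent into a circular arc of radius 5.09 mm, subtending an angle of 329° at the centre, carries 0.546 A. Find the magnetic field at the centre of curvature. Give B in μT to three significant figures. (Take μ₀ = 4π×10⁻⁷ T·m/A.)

B ≈ 61.6 μT

The Biot–Savart field of a circular arc at its centre is B = μ₀Iφ/(4πR), with φ = 5.742 rad.
B = (4π×10⁻⁷ × 0.546 × 5.742) / (4π × 0.00509) = 6.16×10⁻⁵ T.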